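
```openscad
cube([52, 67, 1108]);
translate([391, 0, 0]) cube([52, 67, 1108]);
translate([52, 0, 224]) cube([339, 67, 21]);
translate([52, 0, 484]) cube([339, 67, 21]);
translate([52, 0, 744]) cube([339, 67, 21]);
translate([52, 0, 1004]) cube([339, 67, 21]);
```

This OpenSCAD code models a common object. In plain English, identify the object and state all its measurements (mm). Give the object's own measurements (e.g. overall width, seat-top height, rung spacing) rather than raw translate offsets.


A straight ladder. Two 52×67 mm vertical rails, 1108 mm tall, stand 443 mm apart (outside-to-outside) with their front faces coplanar on the −y side. 4 rungs, each 67 mm deep and 21 mm tall, span between the inner faces of the rails, front faces flush with the rails. The lowest rung's underside is at z = 224 mm and rungs are spaced 260 mm apart (underside to underside).


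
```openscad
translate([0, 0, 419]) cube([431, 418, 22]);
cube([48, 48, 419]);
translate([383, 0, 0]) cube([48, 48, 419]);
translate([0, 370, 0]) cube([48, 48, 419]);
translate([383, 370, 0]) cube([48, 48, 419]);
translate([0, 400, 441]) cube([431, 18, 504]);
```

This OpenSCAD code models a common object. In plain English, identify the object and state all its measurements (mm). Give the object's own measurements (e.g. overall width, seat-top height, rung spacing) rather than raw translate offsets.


A chair. The seat is a 431×418×22 mm slab with its top at z = 441 mm, on four 48×48 mm corner legs (flush with the seat edges, standing on z = 0). A flat backrest 18 mm thick, 504 mm tall, spans the full seat width and rises from the seat top along its +y edge, rear face flush with the rear of the seat.


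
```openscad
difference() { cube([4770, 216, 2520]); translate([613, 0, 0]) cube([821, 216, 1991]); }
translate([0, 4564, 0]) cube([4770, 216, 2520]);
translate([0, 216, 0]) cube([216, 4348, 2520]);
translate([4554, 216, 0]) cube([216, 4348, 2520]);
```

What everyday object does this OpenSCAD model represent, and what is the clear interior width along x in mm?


A single room. The interior width is 4338 mm.

Four walls enclosing a rectangle with a door in the front wall — a room. Outside width 4770 minus two 216 mm walls gives 4338 mm.


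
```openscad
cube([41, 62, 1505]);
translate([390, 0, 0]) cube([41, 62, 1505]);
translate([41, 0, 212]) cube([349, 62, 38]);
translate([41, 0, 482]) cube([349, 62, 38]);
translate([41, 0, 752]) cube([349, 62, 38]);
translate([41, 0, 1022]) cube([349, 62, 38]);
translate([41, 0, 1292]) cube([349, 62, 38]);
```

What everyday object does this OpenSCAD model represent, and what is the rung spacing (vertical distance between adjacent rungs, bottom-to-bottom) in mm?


A ladder. The rung spacing is 270 mm.

Two tall 41×62 posts with 5 short bars between them — a ladder. Adjacent rungs sit at z = 212 and z = 482, so the spacing is 482 − 212 = 270 mm.


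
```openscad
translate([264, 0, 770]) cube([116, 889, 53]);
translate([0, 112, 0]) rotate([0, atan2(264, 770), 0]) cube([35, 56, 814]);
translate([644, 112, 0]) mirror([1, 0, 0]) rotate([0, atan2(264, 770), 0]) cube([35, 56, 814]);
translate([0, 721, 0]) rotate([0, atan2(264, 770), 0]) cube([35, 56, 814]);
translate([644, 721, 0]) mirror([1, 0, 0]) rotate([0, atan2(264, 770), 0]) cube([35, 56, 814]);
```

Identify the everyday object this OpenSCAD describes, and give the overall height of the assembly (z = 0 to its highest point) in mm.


A sawhorse. The overall height is 823 mm.

A beam across two mirrored pairs of raked legs — a sawhorse. The beam's underside is at z = 770 (matching the legs' vertical rise in atan2(264, 770)) and the beam is 53 mm tall, so its top is at 770 + 53 = 823 mm. The raked legs top out at the beam's underside, so that is the highest point.


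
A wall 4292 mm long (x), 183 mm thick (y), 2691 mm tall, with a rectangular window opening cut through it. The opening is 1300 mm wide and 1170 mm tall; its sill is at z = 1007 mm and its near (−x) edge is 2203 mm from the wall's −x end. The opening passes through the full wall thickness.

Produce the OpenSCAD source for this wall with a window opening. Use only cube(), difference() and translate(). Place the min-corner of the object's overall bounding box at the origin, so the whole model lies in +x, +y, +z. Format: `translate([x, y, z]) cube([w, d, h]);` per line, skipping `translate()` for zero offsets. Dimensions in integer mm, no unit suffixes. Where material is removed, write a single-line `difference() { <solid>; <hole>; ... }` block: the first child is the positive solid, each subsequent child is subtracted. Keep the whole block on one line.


difference() { cube([4292, 183, 2691]); translate([2203, 0, 1007]) cube([1300, 183, 1170]); }


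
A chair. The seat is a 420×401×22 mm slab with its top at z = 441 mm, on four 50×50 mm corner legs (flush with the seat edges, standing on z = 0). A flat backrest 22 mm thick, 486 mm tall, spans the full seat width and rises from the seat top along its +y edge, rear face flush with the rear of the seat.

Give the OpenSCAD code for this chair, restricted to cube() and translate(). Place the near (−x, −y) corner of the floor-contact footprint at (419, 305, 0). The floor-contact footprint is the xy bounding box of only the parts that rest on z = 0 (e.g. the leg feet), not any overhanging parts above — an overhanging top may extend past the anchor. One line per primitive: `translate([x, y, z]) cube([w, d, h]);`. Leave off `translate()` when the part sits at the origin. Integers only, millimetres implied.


translate([419, 305, 419]) cube([420, 401, 22]);
translate([419, 305, 0]) cube([50, 50, 419]);
translate([789, 305, 0]) cube([50, 50, 419]);
translate([419, 656, 0]) cube([50, 50, 419]);
translate([789, 656, 0]) cube([50, 50, 419]);
translate([419, 684, 441]) cube([420, 22, 486]);


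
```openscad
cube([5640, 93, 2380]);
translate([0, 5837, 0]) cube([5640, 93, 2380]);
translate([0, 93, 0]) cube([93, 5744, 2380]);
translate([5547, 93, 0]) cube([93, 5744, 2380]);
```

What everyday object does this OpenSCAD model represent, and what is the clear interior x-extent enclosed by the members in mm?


A house (or room) frame. The interior width is 5454 mm.

Four 2380 mm walls enclosing a rectangle with no floor or roof — a room or house frame. Outside width is 5640 mm and wall thickness is 93 mm, so the interior width is 5640 − 2 × 93 = 5454 mm.


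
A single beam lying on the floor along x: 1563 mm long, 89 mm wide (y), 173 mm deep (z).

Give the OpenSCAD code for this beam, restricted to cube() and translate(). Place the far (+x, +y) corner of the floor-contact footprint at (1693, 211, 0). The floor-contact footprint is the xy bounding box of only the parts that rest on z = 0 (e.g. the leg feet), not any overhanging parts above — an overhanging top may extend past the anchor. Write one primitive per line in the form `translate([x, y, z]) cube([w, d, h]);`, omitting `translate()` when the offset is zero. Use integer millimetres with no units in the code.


translate([130, 122, 0]) cube([1563, 89, 173]);


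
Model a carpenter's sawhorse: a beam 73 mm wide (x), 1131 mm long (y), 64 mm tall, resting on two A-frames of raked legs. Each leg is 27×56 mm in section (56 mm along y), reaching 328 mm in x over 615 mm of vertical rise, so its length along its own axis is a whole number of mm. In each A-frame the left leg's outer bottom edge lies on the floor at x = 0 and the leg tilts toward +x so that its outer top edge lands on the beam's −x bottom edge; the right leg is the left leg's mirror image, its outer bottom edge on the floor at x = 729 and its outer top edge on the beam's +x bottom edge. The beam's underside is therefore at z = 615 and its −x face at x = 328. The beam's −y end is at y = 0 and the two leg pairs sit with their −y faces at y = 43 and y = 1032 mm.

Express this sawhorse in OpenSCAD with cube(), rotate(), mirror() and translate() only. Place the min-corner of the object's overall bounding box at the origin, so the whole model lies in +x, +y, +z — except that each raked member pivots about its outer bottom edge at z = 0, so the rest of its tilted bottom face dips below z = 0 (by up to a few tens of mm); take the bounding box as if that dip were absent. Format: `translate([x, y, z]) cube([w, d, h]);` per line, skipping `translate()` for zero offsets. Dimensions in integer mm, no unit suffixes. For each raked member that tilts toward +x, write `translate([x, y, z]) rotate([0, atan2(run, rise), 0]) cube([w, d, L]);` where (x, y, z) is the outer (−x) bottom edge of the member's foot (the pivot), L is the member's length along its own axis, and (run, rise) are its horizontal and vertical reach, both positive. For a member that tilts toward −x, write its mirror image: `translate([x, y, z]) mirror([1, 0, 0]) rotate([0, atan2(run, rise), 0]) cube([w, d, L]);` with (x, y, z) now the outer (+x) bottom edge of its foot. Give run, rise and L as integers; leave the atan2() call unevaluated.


translate([328, 0, 615]) cube([73, 1131, 64]);
translate([0, 43, 0]) rotate([0, atan2(328, 615), 0]) cube([27, 56, 697]);
translate([729, 43, 0]) mirror([1, 0, 0]) rotate([0, atan2(328, 615), 0]) cube([27, 56, 697]);
translate([0, 1032, 0]) rotate([0, atan2(328, 615), 0]) cube([27, 56, 697]);
translate([729, 1032, 0]) mirror([1, 0, 0]) rotate([0, atan2(328, 615), 0]) cube([27, 56, 697]);


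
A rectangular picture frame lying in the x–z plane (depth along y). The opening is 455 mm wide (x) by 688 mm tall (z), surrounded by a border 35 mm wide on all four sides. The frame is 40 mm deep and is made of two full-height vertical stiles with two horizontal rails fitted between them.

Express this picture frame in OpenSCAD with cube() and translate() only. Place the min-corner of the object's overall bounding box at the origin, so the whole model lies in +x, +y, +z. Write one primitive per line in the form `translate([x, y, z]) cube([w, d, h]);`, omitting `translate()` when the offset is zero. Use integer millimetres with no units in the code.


cube([35, 40, 758]);
translate([490, 0, 0]) cube([35, 40, 758]);
translate([35, 0, 0]) cube([455, 40, 35]);
translate([35, 0, 723]) cube([455, 40, 35]);


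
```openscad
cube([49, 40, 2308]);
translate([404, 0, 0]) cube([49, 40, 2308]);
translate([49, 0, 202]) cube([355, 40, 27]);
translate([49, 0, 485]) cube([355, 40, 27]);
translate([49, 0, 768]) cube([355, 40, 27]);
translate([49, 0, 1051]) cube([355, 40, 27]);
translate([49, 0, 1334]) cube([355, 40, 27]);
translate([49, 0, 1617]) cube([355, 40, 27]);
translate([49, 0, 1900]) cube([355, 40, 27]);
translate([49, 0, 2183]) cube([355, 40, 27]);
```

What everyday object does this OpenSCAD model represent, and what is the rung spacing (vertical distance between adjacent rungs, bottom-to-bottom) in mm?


A ladder. The rung spacing is 283 mm.

Two tall 49×40 posts with 8 short bars between them — a ladder. Adjacent rungs sit at z = 202 and z = 485, so the spacing is 485 − 202 = 283 mm.


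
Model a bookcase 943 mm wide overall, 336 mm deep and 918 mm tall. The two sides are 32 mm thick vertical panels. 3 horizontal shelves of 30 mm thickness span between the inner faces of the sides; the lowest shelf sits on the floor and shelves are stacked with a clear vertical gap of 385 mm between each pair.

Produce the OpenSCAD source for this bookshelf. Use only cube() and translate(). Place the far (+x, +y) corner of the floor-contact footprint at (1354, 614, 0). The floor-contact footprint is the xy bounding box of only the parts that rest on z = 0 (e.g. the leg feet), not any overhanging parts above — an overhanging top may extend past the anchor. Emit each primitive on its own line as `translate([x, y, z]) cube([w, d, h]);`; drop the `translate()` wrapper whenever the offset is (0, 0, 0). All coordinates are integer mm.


translate([411, 278, 0]) cube([32, 336, 918]);
translate([1322, 278, 0]) cube([32, 336, 918]);
translate([443, 278, 0]) cube([879, 336, 30]);
translate([443, 278, 415]) cube([879, 336, 30]);
translate([443, 278, 830]) cube([879, 336, 30]);


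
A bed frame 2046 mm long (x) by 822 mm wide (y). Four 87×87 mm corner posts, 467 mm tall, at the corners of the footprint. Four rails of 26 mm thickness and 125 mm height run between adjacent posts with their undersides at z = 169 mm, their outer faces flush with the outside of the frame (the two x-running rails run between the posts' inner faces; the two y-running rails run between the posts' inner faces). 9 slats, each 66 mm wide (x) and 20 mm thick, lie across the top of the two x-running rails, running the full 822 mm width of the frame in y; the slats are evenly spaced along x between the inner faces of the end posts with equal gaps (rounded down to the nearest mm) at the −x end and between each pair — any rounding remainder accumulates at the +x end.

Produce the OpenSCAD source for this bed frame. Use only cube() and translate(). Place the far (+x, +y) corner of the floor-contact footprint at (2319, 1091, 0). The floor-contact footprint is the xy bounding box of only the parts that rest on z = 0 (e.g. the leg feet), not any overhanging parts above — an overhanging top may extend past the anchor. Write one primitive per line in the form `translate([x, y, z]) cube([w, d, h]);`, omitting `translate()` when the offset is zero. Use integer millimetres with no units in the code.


translate([273, 269, 0]) cube([87, 87, 467]);
translate([273, 1004, 0]) cube([87, 87, 467]);
translate([2232, 269, 0]) cube([87, 87, 467]);
translate([2232, 1004, 0]) cube([87, 87, 467]);
translate([360, 269, 169]) cube([1872, 26, 125]);
translate([360, 1065, 169]) cube([1872, 26, 125]);
translate([273, 356, 169]) cube([26, 648, 125]);
translate([2293, 356, 169]) cube([26, 648, 125]);
translate([487, 269, 294]) cube([66, 822, 20]);
translate([680, 269, 294]) cube([66, 822, 20]);
translate([873, 269, 294]) cube([66, 822, 20]);
translate([1066, 269, 294]) cube([66, 822, 20]);
translate([1259, 269, 294]) cube([66, 822, 20]);
translate([1452, 269, 294]) cube([66, 822, 20]);
translate([1645, 269, 294]) cube([66, 822, 20]);
translate([1838, 269, 294]) cube([66, 822, 20]);
translate([2031, 269, 294]) cube([66, 822, 20]);


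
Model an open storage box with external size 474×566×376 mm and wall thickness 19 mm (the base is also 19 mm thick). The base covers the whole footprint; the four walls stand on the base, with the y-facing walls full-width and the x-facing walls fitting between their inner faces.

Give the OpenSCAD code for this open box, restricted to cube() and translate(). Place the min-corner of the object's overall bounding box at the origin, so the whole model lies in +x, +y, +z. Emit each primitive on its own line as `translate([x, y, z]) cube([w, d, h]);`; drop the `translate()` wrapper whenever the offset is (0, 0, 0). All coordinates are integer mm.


cube([474, 566, 19]);
translate([0, 0, 19]) cube([474, 19, 357]);
translate([0, 547, 19]) cube([474, 19, 357]);
translate([0, 19, 19]) cube([19, 528, 357]);
translate([455, 19, 19]) cube([19, 528, 357]);


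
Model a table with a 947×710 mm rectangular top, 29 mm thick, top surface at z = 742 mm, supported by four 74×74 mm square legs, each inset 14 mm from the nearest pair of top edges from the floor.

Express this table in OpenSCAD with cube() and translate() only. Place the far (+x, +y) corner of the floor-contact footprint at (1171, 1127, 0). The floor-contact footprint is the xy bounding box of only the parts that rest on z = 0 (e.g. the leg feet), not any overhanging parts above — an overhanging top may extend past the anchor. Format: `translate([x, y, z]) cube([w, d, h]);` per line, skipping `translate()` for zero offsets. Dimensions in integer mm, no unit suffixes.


translate([238, 431, 713]) cube([947, 710, 29]);
translate([252, 445, 0]) cube([74, 74, 713]);
translate([1097, 445, 0]) cube([74, 74, 713]);
translate([252, 1053, 0]) cube([74, 74, 713]);
translate([1097, 1053, 0]) cube([74, 74, 713]);


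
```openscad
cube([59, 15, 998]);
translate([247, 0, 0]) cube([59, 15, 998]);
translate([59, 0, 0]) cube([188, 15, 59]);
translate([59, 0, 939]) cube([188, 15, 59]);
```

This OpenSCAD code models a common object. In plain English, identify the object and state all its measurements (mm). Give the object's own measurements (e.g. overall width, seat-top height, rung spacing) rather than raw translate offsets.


A rectangular picture frame lying in the x–z plane (depth along y). The opening is 188 mm wide (x) by 880 mm tall (z), surrounded by a border 59 mm wide on all four sides. The frame is 15 mm deep and is made of two full-height vertical stiles with two horizontal rails fitted between them.


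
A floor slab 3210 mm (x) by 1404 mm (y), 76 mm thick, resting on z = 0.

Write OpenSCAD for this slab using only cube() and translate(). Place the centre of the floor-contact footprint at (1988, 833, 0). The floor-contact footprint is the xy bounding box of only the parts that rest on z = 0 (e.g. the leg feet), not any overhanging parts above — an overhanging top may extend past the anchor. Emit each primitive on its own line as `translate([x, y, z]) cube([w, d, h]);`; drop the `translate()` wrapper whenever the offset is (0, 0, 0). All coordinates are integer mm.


translate([383, 131, 0]) cube([3210, 1404, 76]);


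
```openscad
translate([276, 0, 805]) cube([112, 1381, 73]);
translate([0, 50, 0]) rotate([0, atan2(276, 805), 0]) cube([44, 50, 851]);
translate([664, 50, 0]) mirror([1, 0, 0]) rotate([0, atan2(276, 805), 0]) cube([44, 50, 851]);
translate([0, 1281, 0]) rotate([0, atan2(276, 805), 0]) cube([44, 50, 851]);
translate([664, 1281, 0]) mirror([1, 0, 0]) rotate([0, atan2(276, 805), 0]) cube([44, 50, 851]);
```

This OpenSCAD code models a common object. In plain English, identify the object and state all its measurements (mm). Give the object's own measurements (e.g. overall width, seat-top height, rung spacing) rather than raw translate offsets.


A sawhorse. A 112×1381×73 mm beam (x, y, z) sits on two A-frame leg pairs. Each pair is two raked legs of 44×50 mm section (50 mm along y) splaying symmetrically in x. Each leg rises 805 mm vertically over 276 mm of horizontal reach and is 851 mm long along its own axis. Every leg's outer bottom edge rests on the floor and its outer top edge meets a bottom edge of the beam — the left legs (tilting toward +x) meet the beam's −x bottom edge, the right legs (their mirror images, tilting toward −x) meet its +x bottom edge — so the leg tops tuck under the beam, the beam's underside is 805 mm above the floor, and the feet are 664 mm apart outside-to-outside with the beam centred between them. The two leg pairs are set in 50 mm from either end of the beam.


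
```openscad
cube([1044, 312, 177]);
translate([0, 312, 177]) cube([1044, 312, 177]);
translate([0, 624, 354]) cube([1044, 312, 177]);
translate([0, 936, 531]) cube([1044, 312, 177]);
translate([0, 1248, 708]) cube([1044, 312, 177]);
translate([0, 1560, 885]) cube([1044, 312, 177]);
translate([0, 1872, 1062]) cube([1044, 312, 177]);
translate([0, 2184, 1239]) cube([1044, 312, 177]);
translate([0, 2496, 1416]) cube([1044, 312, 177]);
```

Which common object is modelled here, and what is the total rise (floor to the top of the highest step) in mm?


A staircase. The total rise is 1593 mm.

9 identical blocks, each offset up and back from the previous — a staircase. Each step is 177 mm tall and there are 9 of them, so the total rise is 9 × 177 = 1593 mm.


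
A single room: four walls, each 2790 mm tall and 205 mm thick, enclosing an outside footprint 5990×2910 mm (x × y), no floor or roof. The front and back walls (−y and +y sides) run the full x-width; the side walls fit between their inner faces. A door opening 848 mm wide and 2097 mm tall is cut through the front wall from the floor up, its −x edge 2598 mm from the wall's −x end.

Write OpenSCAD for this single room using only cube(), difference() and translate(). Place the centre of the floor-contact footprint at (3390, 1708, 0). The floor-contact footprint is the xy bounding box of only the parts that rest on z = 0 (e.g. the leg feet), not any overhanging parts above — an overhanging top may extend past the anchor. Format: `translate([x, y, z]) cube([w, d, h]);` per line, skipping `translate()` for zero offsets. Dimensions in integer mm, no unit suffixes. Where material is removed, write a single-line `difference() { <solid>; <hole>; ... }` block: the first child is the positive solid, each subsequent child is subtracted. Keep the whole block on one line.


difference() { translate([395, 253, 0]) cube([5990, 205, 2790]); translate([2993, 253, 0]) cube([848, 205, 2097]); }
translate([395, 2958, 0]) cube([5990, 205, 2790]);
translate([395, 458, 0]) cube([205, 2500, 2790]);
translate([6180, 458, 0]) cube([205, 2500, 2790]);


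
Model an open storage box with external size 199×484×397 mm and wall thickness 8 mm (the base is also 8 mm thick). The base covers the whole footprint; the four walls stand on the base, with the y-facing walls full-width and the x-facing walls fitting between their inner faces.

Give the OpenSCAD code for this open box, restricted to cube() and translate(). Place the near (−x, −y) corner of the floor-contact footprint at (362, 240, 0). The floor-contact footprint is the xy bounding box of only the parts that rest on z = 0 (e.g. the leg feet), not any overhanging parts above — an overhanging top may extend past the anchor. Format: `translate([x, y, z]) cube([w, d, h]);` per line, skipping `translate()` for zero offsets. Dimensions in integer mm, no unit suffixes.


translate([362, 240, 0]) cube([199, 484, 8]);
translate([362, 240, 8]) cube([199, 8, 389]);
translate([362, 716, 8]) cube([199, 8, 389]);
translate([362, 248, 8]) cube([8, 468, 389]);
translate([553, 248, 8]) cube([8, 468, 389]);


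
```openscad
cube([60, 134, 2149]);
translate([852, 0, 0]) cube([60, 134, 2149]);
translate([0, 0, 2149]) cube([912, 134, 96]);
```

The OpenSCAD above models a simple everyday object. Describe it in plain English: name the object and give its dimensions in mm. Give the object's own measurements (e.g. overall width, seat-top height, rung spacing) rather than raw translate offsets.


A door frame. The clear opening is 792 mm wide and 2149 mm high. Two 60 mm wide jambs, 134 mm deep, stand either side of the opening from the floor to the top of the opening. A 96 mm thick head sits across the top of both jambs, spanning the full outside width of the frame.


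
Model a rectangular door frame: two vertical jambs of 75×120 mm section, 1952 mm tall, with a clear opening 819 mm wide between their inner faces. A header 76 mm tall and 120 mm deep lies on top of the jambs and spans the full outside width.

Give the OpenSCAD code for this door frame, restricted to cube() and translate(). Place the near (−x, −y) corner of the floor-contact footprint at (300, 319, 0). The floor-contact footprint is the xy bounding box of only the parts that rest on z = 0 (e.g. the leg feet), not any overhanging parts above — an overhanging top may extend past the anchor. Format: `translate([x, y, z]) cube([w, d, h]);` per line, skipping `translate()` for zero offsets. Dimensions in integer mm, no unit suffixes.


translate([300, 319, 0]) cube([75, 120, 1952]);
translate([1194, 319, 0]) cube([75, 120, 1952]);
translate([300, 319, 1952]) cube([969, 120, 76]);


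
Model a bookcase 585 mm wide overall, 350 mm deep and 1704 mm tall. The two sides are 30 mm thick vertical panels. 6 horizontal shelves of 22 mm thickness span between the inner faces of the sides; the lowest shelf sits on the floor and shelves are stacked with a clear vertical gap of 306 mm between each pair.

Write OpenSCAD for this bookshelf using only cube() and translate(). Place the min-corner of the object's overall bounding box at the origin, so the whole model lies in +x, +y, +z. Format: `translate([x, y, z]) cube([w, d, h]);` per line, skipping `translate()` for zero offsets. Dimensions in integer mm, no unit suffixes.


cube([30, 350, 1704]);
translate([555, 0, 0]) cube([30, 350, 1704]);
translate([30, 0, 0]) cube([525, 350, 22]);
translate([30, 0, 328]) cube([525, 350, 22]);
translate([30, 0, 656]) cube([525, 350, 22]);
translate([30, 0, 984]) cube([525, 350, 22]);
translate([30, 0, 1312]) cube([525, 350, 22]);
translate([30, 0, 1640]) cube([525, 350, 22]);


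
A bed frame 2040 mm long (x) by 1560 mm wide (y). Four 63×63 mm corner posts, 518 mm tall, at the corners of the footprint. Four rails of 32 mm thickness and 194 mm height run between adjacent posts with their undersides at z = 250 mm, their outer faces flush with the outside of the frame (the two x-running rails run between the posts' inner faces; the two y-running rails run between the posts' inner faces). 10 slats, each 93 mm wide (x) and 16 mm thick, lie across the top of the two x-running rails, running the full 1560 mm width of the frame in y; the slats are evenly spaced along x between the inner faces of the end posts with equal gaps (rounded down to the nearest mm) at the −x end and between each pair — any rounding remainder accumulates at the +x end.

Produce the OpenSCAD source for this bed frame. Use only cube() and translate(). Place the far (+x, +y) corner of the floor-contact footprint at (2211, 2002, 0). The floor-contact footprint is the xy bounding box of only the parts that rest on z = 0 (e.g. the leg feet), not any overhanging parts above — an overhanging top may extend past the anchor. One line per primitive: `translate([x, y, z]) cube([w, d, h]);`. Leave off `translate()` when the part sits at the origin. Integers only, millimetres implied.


translate([171, 442, 0]) cube([63, 63, 518]);
translate([171, 1939, 0]) cube([63, 63, 518]);
translate([2148, 442, 0]) cube([63, 63, 518]);
translate([2148, 1939, 0]) cube([63, 63, 518]);
translate([234, 442, 250]) cube([1914, 32, 194]);
translate([234, 1970, 250]) cube([1914, 32, 194]);
translate([171, 505, 250]) cube([32, 1434, 194]);
translate([2179, 505, 250]) cube([32, 1434, 194]);
translate([323, 442, 444]) cube([93, 1560, 16]);
translate([505, 442, 444]) cube([93, 1560, 16]);
translate([687, 442, 444]) cube([93, 1560, 16]);
translate([869, 442, 444]) cube([93, 1560, 16]);
translate([1051, 442, 444]) cube([93, 1560, 16]);
translate([1233, 442, 444]) cube([93, 1560, 16]);
translate([1415, 442, 444]) cube([93, 1560, 16]);
translate([1597, 442, 444]) cube([93, 1560, 16]);
translate([1779, 442, 444]) cube([93, 1560, 16]);
translate([1961, 442, 444]) cube([93, 1560, 16]);


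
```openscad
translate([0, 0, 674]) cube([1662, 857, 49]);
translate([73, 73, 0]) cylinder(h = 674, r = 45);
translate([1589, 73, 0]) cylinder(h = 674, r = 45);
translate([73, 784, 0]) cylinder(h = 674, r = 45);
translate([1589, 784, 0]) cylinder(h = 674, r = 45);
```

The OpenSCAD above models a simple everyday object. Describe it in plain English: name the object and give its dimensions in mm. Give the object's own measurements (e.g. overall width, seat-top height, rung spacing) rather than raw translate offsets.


A rectangular dining table. The top is 1662×857×49 mm with its upper surface at z = 723 mm. It stands on four round legs of 90 mm diameter, each leg's bounding box inset 28 mm from the nearest pair of top edges, running from the floor to the underside of the top.


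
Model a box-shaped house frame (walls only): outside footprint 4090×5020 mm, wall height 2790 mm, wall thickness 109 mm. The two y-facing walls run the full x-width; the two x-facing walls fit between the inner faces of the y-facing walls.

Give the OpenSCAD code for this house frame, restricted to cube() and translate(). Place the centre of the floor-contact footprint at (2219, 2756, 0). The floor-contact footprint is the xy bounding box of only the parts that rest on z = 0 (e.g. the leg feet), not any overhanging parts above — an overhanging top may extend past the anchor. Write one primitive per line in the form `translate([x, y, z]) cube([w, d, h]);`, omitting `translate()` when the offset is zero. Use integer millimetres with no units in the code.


translate([174, 246, 0]) cube([4090, 109, 2790]);
translate([174, 5157, 0]) cube([4090, 109, 2790]);
translate([174, 355, 0]) cube([109, 4802, 2790]);
translate([4155, 355, 0]) cube([109, 4802, 2790]);


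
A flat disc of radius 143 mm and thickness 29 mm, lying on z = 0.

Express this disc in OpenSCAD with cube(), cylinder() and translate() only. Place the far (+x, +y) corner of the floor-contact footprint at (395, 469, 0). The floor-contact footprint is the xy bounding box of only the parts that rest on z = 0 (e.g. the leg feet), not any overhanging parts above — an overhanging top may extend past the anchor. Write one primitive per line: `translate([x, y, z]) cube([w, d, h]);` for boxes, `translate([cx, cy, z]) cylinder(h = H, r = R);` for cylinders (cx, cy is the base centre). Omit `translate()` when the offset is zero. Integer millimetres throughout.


translate([252, 326, 0]) cylinder(h = 29, r = 143);


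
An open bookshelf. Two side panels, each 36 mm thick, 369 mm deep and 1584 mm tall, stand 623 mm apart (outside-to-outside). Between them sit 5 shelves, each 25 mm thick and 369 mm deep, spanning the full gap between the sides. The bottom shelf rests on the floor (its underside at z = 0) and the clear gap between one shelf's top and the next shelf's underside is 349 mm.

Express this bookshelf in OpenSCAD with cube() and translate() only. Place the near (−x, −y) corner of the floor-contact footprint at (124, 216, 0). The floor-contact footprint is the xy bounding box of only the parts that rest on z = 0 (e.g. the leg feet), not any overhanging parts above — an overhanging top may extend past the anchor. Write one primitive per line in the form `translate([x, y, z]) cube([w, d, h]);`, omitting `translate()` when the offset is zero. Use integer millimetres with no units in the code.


translate([124, 216, 0]) cube([36, 369, 1584]);
translate([711, 216, 0]) cube([36, 369, 1584]);
translate([160, 216, 0]) cube([551, 369, 25]);
translate([160, 216, 374]) cube([551, 369, 25]);
translate([160, 216, 748]) cube([551, 369, 25]);
translate([160, 216, 1122]) cube([551, 369, 25]);
translate([160, 216, 1496]) cube([551, 369, 25]);


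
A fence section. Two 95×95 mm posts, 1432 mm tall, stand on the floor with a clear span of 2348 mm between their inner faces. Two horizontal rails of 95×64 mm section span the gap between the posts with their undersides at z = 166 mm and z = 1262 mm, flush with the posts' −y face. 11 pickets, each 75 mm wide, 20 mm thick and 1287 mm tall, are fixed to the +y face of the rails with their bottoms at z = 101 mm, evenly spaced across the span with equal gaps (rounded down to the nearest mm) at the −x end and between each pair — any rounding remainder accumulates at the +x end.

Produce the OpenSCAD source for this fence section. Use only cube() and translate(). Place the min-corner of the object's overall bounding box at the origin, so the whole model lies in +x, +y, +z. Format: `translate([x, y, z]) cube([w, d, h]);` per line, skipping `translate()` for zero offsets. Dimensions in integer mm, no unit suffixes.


cube([95, 95, 1432]);
translate([2443, 0, 0]) cube([95, 95, 1432]);
translate([95, 0, 166]) cube([2348, 95, 64]);
translate([95, 0, 1262]) cube([2348, 95, 64]);
translate([221, 95, 101]) cube([75, 20, 1287]);
translate([422, 95, 101]) cube([75, 20, 1287]);
translate([623, 95, 101]) cube([75, 20, 1287]);
translate([824, 95, 101]) cube([75, 20, 1287]);
translate([1025, 95, 101]) cube([75, 20, 1287]);
translate([1226, 95, 101]) cube([75, 20, 1287]);
translate([1427, 95, 101]) cube([75, 20, 1287]);
translate([1628, 95, 101]) cube([75, 20, 1287]);
translate([1829, 95, 101]) cube([75, 20, 1287]);
translate([2030, 95, 101]) cube([75, 20, 1287]);
translate([2231, 95, 101]) cube([75, 20, 1287]);


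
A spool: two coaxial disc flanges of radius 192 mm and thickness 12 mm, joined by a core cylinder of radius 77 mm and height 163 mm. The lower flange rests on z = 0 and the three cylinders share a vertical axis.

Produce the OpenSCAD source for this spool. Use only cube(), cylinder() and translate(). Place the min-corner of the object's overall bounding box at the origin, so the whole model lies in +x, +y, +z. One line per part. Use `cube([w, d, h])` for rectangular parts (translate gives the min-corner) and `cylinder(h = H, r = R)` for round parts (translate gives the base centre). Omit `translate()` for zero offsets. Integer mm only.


translate([192, 192, 0]) cylinder(h = 12, r = 192);
translate([192, 192, 12]) cylinder(h = 163, r = 77);
translate([192, 192, 175]) cylinder(h = 12, r = 192);


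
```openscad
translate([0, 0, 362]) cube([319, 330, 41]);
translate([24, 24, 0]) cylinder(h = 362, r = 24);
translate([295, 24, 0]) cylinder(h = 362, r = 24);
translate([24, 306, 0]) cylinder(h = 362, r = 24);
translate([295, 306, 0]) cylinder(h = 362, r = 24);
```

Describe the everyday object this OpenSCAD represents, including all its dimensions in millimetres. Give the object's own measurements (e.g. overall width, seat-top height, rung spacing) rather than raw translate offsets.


A four-legged stool. The seat is a 319×330×41 mm slab whose top surface is at z = 403 mm; four round legs, each 48 mm in diameter, run from the floor (z = 0) to the underside of the seat, each leg's axis is inset half a diameter from the nearest pair of seat edges (so the leg's bounding box is flush with the corner).


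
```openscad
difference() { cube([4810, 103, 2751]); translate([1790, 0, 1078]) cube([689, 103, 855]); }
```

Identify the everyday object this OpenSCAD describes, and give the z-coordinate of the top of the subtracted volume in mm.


A wall with a window opening. The window head height is 1933 mm.

A wall with a rectangular opening subtracted — a window. Sill at z = 1078, opening 855 mm tall, so the head is at 1078 + 855 = 1933 mm.


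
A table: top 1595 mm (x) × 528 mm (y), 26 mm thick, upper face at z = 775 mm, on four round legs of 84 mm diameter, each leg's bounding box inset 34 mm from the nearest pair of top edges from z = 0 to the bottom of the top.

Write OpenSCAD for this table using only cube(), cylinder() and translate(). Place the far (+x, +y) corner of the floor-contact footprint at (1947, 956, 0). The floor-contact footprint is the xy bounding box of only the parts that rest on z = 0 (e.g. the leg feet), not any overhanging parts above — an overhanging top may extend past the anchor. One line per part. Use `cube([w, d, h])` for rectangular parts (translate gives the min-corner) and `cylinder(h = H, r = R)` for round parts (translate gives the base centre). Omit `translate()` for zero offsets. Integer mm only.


translate([386, 462, 749]) cube([1595, 528, 26]);
translate([462, 538, 0]) cylinder(h = 749, r = 42);
translate([1905, 538, 0]) cylinder(h = 749, r = 42);
translate([462, 914, 0]) cylinder(h = 749, r = 42);
translate([1905, 914, 0]) cylinder(h = 749, r = 42);


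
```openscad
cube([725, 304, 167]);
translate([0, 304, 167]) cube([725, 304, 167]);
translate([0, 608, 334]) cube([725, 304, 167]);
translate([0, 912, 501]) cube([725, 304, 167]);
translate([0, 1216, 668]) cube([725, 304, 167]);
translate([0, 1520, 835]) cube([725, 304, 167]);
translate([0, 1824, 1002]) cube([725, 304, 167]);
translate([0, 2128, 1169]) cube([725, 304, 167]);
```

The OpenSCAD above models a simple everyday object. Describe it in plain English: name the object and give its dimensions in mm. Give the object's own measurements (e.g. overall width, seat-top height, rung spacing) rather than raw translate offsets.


A straight staircase of 8 solid steps. Each step is 725 mm wide (x), 304 mm deep (y, the going) and 167 mm tall (the rise). The first step rests on the floor; each subsequent step sits one going further in +y and one rise higher in +z, directly behind and above the previous step with no overlap.


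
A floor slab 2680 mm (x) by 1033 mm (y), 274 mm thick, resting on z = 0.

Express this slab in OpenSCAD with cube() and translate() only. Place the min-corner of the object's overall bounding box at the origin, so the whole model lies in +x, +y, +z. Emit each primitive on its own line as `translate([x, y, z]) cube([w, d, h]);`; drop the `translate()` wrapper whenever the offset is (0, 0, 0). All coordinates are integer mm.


cube([2680, 1033, 274]);


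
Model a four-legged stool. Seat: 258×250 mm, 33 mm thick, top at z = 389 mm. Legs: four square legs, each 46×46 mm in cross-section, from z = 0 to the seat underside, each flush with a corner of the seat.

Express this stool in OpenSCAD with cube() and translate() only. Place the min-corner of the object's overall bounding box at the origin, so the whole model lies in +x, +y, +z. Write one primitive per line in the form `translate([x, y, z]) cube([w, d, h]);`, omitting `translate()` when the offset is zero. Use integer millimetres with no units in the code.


// leg_h = 389 - 33 = 356
translate([0, 0, 356]) cube([258, 250, 33]);
cube([46, 46, 356]);
translate([212, 0, 0]) cube([46, 46, 356]);
translate([0, 204, 0]) cube([46, 46, 356]);
translate([212, 204, 0]) cube([46, 46, 356]);


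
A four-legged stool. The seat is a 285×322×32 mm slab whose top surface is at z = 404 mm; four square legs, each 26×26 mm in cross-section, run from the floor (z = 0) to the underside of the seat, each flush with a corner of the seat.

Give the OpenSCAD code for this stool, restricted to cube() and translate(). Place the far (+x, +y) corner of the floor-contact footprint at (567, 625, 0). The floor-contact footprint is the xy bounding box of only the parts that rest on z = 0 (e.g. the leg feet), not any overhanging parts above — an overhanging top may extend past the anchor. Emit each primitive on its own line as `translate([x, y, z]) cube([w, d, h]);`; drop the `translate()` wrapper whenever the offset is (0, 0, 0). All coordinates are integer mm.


translate([282, 303, 372]) cube([285, 322, 32]);
translate([282, 303, 0]) cube([26, 26, 372]);
translate([541, 303, 0]) cube([26, 26, 372]);
translate([282, 599, 0]) cube([26, 26, 372]);
translate([541, 599, 0]) cube([26, 26, 372]);


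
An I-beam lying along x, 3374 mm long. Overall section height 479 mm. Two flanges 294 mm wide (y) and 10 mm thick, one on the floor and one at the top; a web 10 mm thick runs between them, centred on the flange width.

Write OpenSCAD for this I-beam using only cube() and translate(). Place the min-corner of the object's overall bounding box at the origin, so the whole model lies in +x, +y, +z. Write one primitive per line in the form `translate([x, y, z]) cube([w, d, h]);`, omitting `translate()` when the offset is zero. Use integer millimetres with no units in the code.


cube([3374, 294, 10]);
translate([0, 142, 10]) cube([3374, 10, 459]);
translate([0, 0, 469]) cube([3374, 294, 10]);


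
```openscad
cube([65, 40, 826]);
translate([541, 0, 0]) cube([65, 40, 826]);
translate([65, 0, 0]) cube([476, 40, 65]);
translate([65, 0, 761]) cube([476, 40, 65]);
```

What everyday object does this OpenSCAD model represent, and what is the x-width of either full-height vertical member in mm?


A picture frame. The border width is 65 mm.

Four thin pieces enclosing a rectangular opening — a picture frame. The two full-height stiles are 826 mm tall; the top rail sits at z = 761 and is 65 mm tall, so the border above the opening is 826 − 761 = 65 mm, matching the stile x-width.


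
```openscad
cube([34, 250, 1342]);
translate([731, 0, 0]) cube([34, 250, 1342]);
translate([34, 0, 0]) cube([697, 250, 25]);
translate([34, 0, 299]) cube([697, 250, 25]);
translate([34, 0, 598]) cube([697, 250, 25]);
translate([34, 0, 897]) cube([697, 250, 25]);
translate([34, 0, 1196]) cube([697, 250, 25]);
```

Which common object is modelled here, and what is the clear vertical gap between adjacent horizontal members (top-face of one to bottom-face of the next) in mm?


A bookshelf. The clear shelf gap is 274 mm.

Two tall side panels with 5 horizontal boards between them — a bookshelf. The first two shelf undersides are at z = 0 and z = 299; with shelf thickness 25, the clear gap is 299 − 0 − 25 = 274 mm.
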